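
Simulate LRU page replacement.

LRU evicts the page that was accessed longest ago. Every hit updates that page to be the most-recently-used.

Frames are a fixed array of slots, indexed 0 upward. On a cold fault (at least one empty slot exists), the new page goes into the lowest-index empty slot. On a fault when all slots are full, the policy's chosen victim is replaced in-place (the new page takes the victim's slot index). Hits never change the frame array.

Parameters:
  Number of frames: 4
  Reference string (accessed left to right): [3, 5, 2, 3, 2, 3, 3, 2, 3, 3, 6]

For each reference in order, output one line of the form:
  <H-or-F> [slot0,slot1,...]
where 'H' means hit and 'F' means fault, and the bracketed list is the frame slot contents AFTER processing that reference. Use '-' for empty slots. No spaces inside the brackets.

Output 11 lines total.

F [3,-,-,-]
F [3,5,-,-]
F [3,5,2,-]
H [3,5,2,-]
H [3,5,2,-]
H [3,5,2,-]
H [3,5,2,-]
H [3,5,2,-]
H [3,5,2,-]
H [3,5,2,-]
F [3,5,2,6]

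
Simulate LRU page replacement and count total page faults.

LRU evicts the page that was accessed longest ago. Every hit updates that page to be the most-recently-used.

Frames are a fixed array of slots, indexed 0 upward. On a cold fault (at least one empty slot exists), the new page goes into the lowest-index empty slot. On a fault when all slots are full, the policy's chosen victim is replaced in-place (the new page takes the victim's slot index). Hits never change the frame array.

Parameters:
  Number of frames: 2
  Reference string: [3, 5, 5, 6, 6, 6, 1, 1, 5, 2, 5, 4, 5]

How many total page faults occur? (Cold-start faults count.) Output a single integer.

Step 0: ref 3 → FAULT, frames=[3,-]
Step 1: ref 5 → FAULT, frames=[3,5]
Step 2: ref 5 → HIT, frames=[3,5]
Step 3: ref 6 → FAULT (evict 3), frames=[6,5]
Step 4: ref 6 → HIT, frames=[6,5]
Step 5: ref 6 → HIT, frames=[6,5]
Step 6: ref 1 → FAULT (evict 5), frames=[6,1]
Step 7: ref 1 → HIT, frames=[6,1]
Step 8: ref 5 → FAULT (evict 6), frames=[5,1]
Step 9: ref 2 → FAULT (evict 1), frames=[5,2]
Step 10: ref 5 → HIT, frames=[5,2]
Step 11: ref 4 → FAULT (evict 2), frames=[5,4]
Step 12: ref 5 → HIT, frames=[5,4]
Total faults: 7

Answer: 7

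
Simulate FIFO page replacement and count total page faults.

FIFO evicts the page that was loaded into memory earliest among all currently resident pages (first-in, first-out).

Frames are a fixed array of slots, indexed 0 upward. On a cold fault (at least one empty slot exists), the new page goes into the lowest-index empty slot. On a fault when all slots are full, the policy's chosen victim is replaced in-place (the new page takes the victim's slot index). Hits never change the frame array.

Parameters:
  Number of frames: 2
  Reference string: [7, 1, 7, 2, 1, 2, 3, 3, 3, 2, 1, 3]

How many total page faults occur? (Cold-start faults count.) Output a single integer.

Answer: 5

Derivation:
Step 0: ref 7 → FAULT, frames=[7,-]
Step 1: ref 1 → FAULT, frames=[7,1]
Step 2: ref 7 → HIT, frames=[7,1]
Step 3: ref 2 → FAULT (evict 7), frames=[2,1]
Step 4: ref 1 → HIT, frames=[2,1]
Step 5: ref 2 → HIT, frames=[2,1]
Step 6: ref 3 → FAULT (evict 1), frames=[2,3]
Step 7: ref 3 → HIT, frames=[2,3]
Step 8: ref 3 → HIT, frames=[2,3]
Step 9: ref 2 → HIT, frames=[2,3]
Step 10: ref 1 → FAULT (evict 2), frames=[1,3]
Step 11: ref 3 → HIT, frames=[1,3]
Total faults: 5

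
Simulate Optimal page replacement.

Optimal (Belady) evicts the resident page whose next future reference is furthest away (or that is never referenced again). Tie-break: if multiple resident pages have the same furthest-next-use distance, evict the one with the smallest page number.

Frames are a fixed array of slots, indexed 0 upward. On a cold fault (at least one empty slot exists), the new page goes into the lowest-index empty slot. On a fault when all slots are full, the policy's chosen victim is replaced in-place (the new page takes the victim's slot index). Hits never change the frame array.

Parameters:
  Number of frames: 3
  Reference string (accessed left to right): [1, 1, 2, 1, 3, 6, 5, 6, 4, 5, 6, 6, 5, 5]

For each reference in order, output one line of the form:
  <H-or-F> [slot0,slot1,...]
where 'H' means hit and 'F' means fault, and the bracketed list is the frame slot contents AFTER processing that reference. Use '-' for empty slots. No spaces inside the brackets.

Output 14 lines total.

F [1,-,-]
H [1,-,-]
F [1,2,-]
H [1,2,-]
F [1,2,3]
F [6,2,3]
F [6,5,3]
H [6,5,3]
F [6,5,4]
H [6,5,4]
H [6,5,4]
H [6,5,4]
H [6,5,4]
H [6,5,4]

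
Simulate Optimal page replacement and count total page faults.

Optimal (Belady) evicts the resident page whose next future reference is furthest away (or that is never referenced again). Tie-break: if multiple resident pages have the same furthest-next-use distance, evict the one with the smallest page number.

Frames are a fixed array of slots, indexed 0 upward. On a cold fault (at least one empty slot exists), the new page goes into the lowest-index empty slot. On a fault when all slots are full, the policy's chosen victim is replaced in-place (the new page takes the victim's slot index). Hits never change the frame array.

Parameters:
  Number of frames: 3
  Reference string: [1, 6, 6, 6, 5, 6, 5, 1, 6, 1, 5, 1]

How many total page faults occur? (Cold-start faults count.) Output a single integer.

Step 0: ref 1 → FAULT, frames=[1,-,-]
Step 1: ref 6 → FAULT, frames=[1,6,-]
Step 2: ref 6 → HIT, frames=[1,6,-]
Step 3: ref 6 → HIT, frames=[1,6,-]
Step 4: ref 5 → FAULT, frames=[1,6,5]
Step 5: ref 6 → HIT, frames=[1,6,5]
Step 6: ref 5 → HIT, frames=[1,6,5]
Step 7: ref 1 → HIT, frames=[1,6,5]
Step 8: ref 6 → HIT, frames=[1,6,5]
Step 9: ref 1 → HIT, frames=[1,6,5]
Step 10: ref 5 → HIT, frames=[1,6,5]
Step 11: ref 1 → HIT, frames=[1,6,5]
Total faults: 3

Answer: 3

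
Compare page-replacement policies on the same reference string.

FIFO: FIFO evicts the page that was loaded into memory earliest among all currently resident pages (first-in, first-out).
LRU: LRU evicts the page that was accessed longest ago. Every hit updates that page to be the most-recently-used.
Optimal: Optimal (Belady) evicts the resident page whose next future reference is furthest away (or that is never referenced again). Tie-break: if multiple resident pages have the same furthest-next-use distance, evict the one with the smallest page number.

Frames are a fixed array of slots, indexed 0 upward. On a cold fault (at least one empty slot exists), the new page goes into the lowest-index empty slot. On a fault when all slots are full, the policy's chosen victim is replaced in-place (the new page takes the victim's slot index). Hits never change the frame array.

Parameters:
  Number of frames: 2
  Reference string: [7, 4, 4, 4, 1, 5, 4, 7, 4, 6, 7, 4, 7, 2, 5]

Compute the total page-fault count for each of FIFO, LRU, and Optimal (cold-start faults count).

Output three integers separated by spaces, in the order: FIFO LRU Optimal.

Answer: 11 11 9

Derivation:
--- FIFO ---
  step 0: ref 7 -> FAULT, frames=[7,-] (faults so far: 1)
  step 1: ref 4 -> FAULT, frames=[7,4] (faults so far: 2)
  step 2: ref 4 -> HIT, frames=[7,4] (faults so far: 2)
  step 3: ref 4 -> HIT, frames=[7,4] (faults so far: 2)
  step 4: ref 1 -> FAULT, evict 7, frames=[1,4] (faults so far: 3)
  step 5: ref 5 -> FAULT, evict 4, frames=[1,5] (faults so far: 4)
  step 6: ref 4 -> FAULT, evict 1, frames=[4,5] (faults so far: 5)
  step 7: ref 7 -> FAULT, evict 5, frames=[4,7] (faults so far: 6)
  step 8: ref 4 -> HIT, frames=[4,7] (faults so far: 6)
  step 9: ref 6 -> FAULT, evict 4, frames=[6,7] (faults so far: 7)
  step 10: ref 7 -> HIT, frames=[6,7] (faults so far: 7)
  step 11: ref 4 -> FAULT, evict 7, frames=[6,4] (faults so far: 8)
  step 12: ref 7 -> FAULT, evict 6, frames=[7,4] (faults so far: 9)
  step 13: ref 2 -> FAULT, evict 4, frames=[7,2] (faults so far: 10)
  step 14: ref 5 -> FAULT, evict 7, frames=[5,2] (faults so far: 11)
  FIFO total faults: 11
--- LRU ---
  step 0: ref 7 -> FAULT, frames=[7,-] (faults so far: 1)
  step 1: ref 4 -> FAULT, frames=[7,4] (faults so far: 2)
  step 2: ref 4 -> HIT, frames=[7,4] (faults so far: 2)
  step 3: ref 4 -> HIT, frames=[7,4] (faults so far: 2)
  step 4: ref 1 -> FAULT, evict 7, frames=[1,4] (faults so far: 3)
  step 5: ref 5 -> FAULT, evict 4, frames=[1,5] (faults so far: 4)
  step 6: ref 4 -> FAULT, evict 1, frames=[4,5] (faults so far: 5)
  step 7: ref 7 -> FAULT, evict 5, frames=[4,7] (faults so far: 6)
  step 8: ref 4 -> HIT, frames=[4,7] (faults so far: 6)
  step 9: ref 6 -> FAULT, evict 7, frames=[4,6] (faults so far: 7)
  step 10: ref 7 -> FAULT, evict 4, frames=[7,6] (faults so far: 8)
  step 11: ref 4 -> FAULT, evict 6, frames=[7,4] (faults so far: 9)
  step 12: ref 7 -> HIT, frames=[7,4] (faults so far: 9)
  step 13: ref 2 -> FAULT, evict 4, frames=[7,2] (faults so far: 10)
  step 14: ref 5 -> FAULT, evict 7, frames=[5,2] (faults so far: 11)
  LRU total faults: 11
--- Optimal ---
  step 0: ref 7 -> FAULT, frames=[7,-] (faults so far: 1)
  step 1: ref 4 -> FAULT, frames=[7,4] (faults so far: 2)
  step 2: ref 4 -> HIT, frames=[7,4] (faults so far: 2)
  step 3: ref 4 -> HIT, frames=[7,4] (faults so far: 2)
  step 4: ref 1 -> FAULT, evict 7, frames=[1,4] (faults so far: 3)
  step 5: ref 5 -> FAULT, evict 1, frames=[5,4] (faults so far: 4)
  step 6: ref 4 -> HIT, frames=[5,4] (faults so far: 4)
  step 7: ref 7 -> FAULT, evict 5, frames=[7,4] (faults so far: 5)
  step 8: ref 4 -> HIT, frames=[7,4] (faults so far: 5)
  step 9: ref 6 -> FAULT, evict 4, frames=[7,6] (faults so far: 6)
  step 10: ref 7 -> HIT, frames=[7,6] (faults so far: 6)
  step 11: ref 4 -> FAULT, evict 6, frames=[7,4] (faults so far: 7)
  step 12: ref 7 -> HIT, frames=[7,4] (faults so far: 7)
  step 13: ref 2 -> FAULT, evict 4, frames=[7,2] (faults so far: 8)
  step 14: ref 5 -> FAULT, evict 2, frames=[7,5] (faults so far: 9)
  Optimal total faults: 9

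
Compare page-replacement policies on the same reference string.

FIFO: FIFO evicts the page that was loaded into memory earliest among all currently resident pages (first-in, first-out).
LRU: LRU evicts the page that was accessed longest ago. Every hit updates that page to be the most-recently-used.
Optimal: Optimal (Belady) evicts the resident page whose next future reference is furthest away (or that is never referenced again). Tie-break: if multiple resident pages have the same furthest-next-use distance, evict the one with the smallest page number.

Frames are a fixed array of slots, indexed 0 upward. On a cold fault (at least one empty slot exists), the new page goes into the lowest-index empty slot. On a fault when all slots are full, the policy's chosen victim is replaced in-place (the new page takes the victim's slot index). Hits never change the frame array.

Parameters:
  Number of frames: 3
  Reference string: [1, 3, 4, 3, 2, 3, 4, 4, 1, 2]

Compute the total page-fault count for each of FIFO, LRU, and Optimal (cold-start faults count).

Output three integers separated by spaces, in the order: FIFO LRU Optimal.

Answer: 5 6 5

Derivation:
--- FIFO ---
  step 0: ref 1 -> FAULT, frames=[1,-,-] (faults so far: 1)
  step 1: ref 3 -> FAULT, frames=[1,3,-] (faults so far: 2)
  step 2: ref 4 -> FAULT, frames=[1,3,4] (faults so far: 3)
  step 3: ref 3 -> HIT, frames=[1,3,4] (faults so far: 3)
  step 4: ref 2 -> FAULT, evict 1, frames=[2,3,4] (faults so far: 4)
  step 5: ref 3 -> HIT, frames=[2,3,4] (faults so far: 4)
  step 6: ref 4 -> HIT, frames=[2,3,4] (faults so far: 4)
  step 7: ref 4 -> HIT, frames=[2,3,4] (faults so far: 4)
  step 8: ref 1 -> FAULT, evict 3, frames=[2,1,4] (faults so far: 5)
  step 9: ref 2 -> HIT, frames=[2,1,4] (faults so far: 5)
  FIFO total faults: 5
--- LRU ---
  step 0: ref 1 -> FAULT, frames=[1,-,-] (faults so far: 1)
  step 1: ref 3 -> FAULT, frames=[1,3,-] (faults so far: 2)
  step 2: ref 4 -> FAULT, frames=[1,3,4] (faults so far: 3)
  step 3: ref 3 -> HIT, frames=[1,3,4] (faults so far: 3)
  step 4: ref 2 -> FAULT, evict 1, frames=[2,3,4] (faults so far: 4)
  step 5: ref 3 -> HIT, frames=[2,3,4] (faults so far: 4)
  step 6: ref 4 -> HIT, frames=[2,3,4] (faults so far: 4)
  step 7: ref 4 -> HIT, frames=[2,3,4] (faults so far: 4)
  step 8: ref 1 -> FAULT, evict 2, frames=[1,3,4] (faults so far: 5)
  step 9: ref 2 -> FAULT, evict 3, frames=[1,2,4] (faults so far: 6)
  LRU total faults: 6
--- Optimal ---
  step 0: ref 1 -> FAULT, frames=[1,-,-] (faults so far: 1)
  step 1: ref 3 -> FAULT, frames=[1,3,-] (faults so far: 2)
  step 2: ref 4 -> FAULT, frames=[1,3,4] (faults so far: 3)
  step 3: ref 3 -> HIT, frames=[1,3,4] (faults so far: 3)
  step 4: ref 2 -> FAULT, evict 1, frames=[2,3,4] (faults so far: 4)
  step 5: ref 3 -> HIT, frames=[2,3,4] (faults so far: 4)
  step 6: ref 4 -> HIT, frames=[2,3,4] (faults so far: 4)
  step 7: ref 4 -> HIT, frames=[2,3,4] (faults so far: 4)
  step 8: ref 1 -> FAULT, evict 3, frames=[2,1,4] (faults so far: 5)
  step 9: ref 2 -> HIT, frames=[2,1,4] (faults so far: 5)
  Optimal total faults: 5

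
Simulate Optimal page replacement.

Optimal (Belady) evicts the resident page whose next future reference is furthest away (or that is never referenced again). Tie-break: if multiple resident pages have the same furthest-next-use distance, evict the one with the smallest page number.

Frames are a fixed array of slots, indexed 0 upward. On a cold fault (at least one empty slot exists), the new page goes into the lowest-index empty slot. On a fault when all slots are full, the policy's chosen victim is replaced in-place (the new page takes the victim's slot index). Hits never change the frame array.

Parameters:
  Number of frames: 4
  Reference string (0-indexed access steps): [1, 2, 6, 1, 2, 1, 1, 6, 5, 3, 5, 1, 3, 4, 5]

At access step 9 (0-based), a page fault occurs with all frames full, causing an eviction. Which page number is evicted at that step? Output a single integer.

Step 0: ref 1 -> FAULT, frames=[1,-,-,-]
Step 1: ref 2 -> FAULT, frames=[1,2,-,-]
Step 2: ref 6 -> FAULT, frames=[1,2,6,-]
Step 3: ref 1 -> HIT, frames=[1,2,6,-]
Step 4: ref 2 -> HIT, frames=[1,2,6,-]
Step 5: ref 1 -> HIT, frames=[1,2,6,-]
Step 6: ref 1 -> HIT, frames=[1,2,6,-]
Step 7: ref 6 -> HIT, frames=[1,2,6,-]
Step 8: ref 5 -> FAULT, frames=[1,2,6,5]
Step 9: ref 3 -> FAULT, evict 2, frames=[1,3,6,5]
At step 9: evicted page 2

Answer: 2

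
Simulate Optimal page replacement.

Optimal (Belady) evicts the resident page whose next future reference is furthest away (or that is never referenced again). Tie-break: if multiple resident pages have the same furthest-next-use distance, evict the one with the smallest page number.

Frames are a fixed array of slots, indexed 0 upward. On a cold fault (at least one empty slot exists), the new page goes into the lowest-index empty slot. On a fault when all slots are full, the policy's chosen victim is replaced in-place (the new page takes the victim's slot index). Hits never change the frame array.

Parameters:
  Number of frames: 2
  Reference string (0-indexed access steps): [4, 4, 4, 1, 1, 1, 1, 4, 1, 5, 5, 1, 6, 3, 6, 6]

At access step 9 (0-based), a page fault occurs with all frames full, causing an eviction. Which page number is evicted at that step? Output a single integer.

Answer: 4

Derivation:
Step 0: ref 4 -> FAULT, frames=[4,-]
Step 1: ref 4 -> HIT, frames=[4,-]
Step 2: ref 4 -> HIT, frames=[4,-]
Step 3: ref 1 -> FAULT, frames=[4,1]
Step 4: ref 1 -> HIT, frames=[4,1]
Step 5: ref 1 -> HIT, frames=[4,1]
Step 6: ref 1 -> HIT, frames=[4,1]
Step 7: ref 4 -> HIT, frames=[4,1]
Step 8: ref 1 -> HIT, frames=[4,1]
Step 9: ref 5 -> FAULT, evict 4, frames=[5,1]
At step 9: evicted page 4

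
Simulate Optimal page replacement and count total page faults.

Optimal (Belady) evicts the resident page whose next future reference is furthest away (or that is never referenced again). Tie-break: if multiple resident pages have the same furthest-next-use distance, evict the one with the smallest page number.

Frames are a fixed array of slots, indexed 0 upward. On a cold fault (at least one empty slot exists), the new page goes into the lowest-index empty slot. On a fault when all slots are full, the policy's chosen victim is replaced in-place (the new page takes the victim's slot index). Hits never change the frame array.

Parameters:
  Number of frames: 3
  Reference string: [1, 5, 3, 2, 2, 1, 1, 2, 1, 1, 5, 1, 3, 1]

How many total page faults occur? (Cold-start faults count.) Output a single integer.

Answer: 5

Derivation:
Step 0: ref 1 → FAULT, frames=[1,-,-]
Step 1: ref 5 → FAULT, frames=[1,5,-]
Step 2: ref 3 → FAULT, frames=[1,5,3]
Step 3: ref 2 → FAULT (evict 3), frames=[1,5,2]
Step 4: ref 2 → HIT, frames=[1,5,2]
Step 5: ref 1 → HIT, frames=[1,5,2]
Step 6: ref 1 → HIT, frames=[1,5,2]
Step 7: ref 2 → HIT, frames=[1,5,2]
Step 8: ref 1 → HIT, frames=[1,5,2]
Step 9: ref 1 → HIT, frames=[1,5,2]
Step 10: ref 5 → HIT, frames=[1,5,2]
Step 11: ref 1 → HIT, frames=[1,5,2]
Step 12: ref 3 → FAULT (evict 2), frames=[1,5,3]
Step 13: ref 1 → HIT, frames=[1,5,3]
Total faults: 5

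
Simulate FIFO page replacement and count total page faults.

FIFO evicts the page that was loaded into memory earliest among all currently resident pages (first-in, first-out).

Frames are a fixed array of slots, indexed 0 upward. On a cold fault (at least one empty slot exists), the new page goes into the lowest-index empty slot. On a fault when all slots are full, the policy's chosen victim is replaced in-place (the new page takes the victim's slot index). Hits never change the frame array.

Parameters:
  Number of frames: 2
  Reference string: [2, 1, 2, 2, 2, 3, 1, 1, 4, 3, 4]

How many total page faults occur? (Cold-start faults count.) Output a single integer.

Step 0: ref 2 → FAULT, frames=[2,-]
Step 1: ref 1 → FAULT, frames=[2,1]
Step 2: ref 2 → HIT, frames=[2,1]
Step 3: ref 2 → HIT, frames=[2,1]
Step 4: ref 2 → HIT, frames=[2,1]
Step 5: ref 3 → FAULT (evict 2), frames=[3,1]
Step 6: ref 1 → HIT, frames=[3,1]
Step 7: ref 1 → HIT, frames=[3,1]
Step 8: ref 4 → FAULT (evict 1), frames=[3,4]
Step 9: ref 3 → HIT, frames=[3,4]
Step 10: ref 4 → HIT, frames=[3,4]
Total faults: 4

Answer: 4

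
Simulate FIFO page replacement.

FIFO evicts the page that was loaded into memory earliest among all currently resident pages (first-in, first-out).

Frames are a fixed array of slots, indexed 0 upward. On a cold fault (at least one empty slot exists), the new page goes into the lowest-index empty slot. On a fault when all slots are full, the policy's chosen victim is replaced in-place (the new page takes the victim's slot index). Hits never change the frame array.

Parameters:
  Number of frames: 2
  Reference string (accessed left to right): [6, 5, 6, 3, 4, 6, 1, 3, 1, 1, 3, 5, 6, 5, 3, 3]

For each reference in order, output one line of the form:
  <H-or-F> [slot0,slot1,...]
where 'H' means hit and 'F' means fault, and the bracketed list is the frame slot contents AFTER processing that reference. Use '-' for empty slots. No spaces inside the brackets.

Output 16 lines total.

F [6,-]
F [6,5]
H [6,5]
F [3,5]
F [3,4]
F [6,4]
F [6,1]
F [3,1]
H [3,1]
H [3,1]
H [3,1]
F [3,5]
F [6,5]
H [6,5]
F [6,3]
H [6,3]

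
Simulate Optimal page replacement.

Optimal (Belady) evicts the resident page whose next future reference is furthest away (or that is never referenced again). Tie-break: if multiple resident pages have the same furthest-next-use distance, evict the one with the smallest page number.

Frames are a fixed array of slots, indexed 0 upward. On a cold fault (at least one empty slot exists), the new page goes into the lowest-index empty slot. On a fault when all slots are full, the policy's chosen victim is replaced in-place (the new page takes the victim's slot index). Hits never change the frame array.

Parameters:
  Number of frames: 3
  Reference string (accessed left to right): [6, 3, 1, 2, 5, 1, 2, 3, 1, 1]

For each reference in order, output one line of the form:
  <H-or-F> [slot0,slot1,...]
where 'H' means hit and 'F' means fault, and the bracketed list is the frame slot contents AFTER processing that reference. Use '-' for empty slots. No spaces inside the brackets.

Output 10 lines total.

F [6,-,-]
F [6,3,-]
F [6,3,1]
F [2,3,1]
F [2,5,1]
H [2,5,1]
H [2,5,1]
F [3,5,1]
H [3,5,1]
H [3,5,1]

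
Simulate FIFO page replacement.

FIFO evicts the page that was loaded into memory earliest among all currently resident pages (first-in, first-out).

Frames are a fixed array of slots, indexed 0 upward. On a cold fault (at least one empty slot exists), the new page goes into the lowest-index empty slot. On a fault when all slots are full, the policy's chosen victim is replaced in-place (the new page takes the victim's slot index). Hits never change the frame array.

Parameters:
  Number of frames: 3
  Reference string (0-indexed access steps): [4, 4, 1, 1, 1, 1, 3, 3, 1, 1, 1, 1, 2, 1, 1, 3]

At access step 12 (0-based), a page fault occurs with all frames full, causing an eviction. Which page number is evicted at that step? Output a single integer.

Answer: 4

Derivation:
Step 0: ref 4 -> FAULT, frames=[4,-,-]
Step 1: ref 4 -> HIT, frames=[4,-,-]
Step 2: ref 1 -> FAULT, frames=[4,1,-]
Step 3: ref 1 -> HIT, frames=[4,1,-]
Step 4: ref 1 -> HIT, frames=[4,1,-]
Step 5: ref 1 -> HIT, frames=[4,1,-]
Step 6: ref 3 -> FAULT, frames=[4,1,3]
Step 7: ref 3 -> HIT, frames=[4,1,3]
Step 8: ref 1 -> HIT, frames=[4,1,3]
Step 9: ref 1 -> HIT, frames=[4,1,3]
Step 10: ref 1 -> HIT, frames=[4,1,3]
Step 11: ref 1 -> HIT, frames=[4,1,3]
Step 12: ref 2 -> FAULT, evict 4, frames=[2,1,3]
At step 12: evicted page 4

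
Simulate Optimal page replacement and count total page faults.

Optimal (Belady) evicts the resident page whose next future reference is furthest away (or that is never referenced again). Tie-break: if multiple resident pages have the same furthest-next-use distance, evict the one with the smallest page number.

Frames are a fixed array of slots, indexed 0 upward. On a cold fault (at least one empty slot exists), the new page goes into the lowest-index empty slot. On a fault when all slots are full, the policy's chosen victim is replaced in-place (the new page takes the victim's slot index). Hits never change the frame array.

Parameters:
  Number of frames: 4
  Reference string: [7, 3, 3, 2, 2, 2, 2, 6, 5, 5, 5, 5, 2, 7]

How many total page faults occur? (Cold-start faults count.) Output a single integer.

Step 0: ref 7 → FAULT, frames=[7,-,-,-]
Step 1: ref 3 → FAULT, frames=[7,3,-,-]
Step 2: ref 3 → HIT, frames=[7,3,-,-]
Step 3: ref 2 → FAULT, frames=[7,3,2,-]
Step 4: ref 2 → HIT, frames=[7,3,2,-]
Step 5: ref 2 → HIT, frames=[7,3,2,-]
Step 6: ref 2 → HIT, frames=[7,3,2,-]
Step 7: ref 6 → FAULT, frames=[7,3,2,6]
Step 8: ref 5 → FAULT (evict 3), frames=[7,5,2,6]
Step 9: ref 5 → HIT, frames=[7,5,2,6]
Step 10: ref 5 → HIT, frames=[7,5,2,6]
Step 11: ref 5 → HIT, frames=[7,5,2,6]
Step 12: ref 2 → HIT, frames=[7,5,2,6]
Step 13: ref 7 → HIT, frames=[7,5,2,6]
Total faults: 5

Answer: 5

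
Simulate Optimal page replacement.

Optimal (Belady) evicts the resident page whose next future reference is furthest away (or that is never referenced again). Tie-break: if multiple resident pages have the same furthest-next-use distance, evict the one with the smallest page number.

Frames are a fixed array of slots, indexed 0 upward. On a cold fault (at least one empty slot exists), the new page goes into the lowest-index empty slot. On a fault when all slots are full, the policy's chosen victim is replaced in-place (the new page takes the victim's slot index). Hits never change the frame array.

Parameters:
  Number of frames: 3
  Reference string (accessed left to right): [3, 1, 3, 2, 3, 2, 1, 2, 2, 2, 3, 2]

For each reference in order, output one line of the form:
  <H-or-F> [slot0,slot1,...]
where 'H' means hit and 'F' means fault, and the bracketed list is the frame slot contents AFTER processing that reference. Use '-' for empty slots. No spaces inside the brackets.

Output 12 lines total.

F [3,-,-]
F [3,1,-]
H [3,1,-]
F [3,1,2]
H [3,1,2]
H [3,1,2]
H [3,1,2]
H [3,1,2]
H [3,1,2]
H [3,1,2]
H [3,1,2]
H [3,1,2]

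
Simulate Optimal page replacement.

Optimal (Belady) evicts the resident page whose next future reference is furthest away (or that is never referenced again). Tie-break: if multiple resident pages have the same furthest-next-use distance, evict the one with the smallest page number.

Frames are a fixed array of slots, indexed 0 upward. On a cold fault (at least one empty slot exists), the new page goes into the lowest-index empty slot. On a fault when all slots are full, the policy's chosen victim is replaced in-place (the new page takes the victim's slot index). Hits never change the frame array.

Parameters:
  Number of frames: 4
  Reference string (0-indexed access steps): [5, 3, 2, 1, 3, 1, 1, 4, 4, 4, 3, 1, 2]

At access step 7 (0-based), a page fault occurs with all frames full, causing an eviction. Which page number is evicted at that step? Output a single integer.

Answer: 5

Derivation:
Step 0: ref 5 -> FAULT, frames=[5,-,-,-]
Step 1: ref 3 -> FAULT, frames=[5,3,-,-]
Step 2: ref 2 -> FAULT, frames=[5,3,2,-]
Step 3: ref 1 -> FAULT, frames=[5,3,2,1]
Step 4: ref 3 -> HIT, frames=[5,3,2,1]
Step 5: ref 1 -> HIT, frames=[5,3,2,1]
Step 6: ref 1 -> HIT, frames=[5,3,2,1]
Step 7: ref 4 -> FAULT, evict 5, frames=[4,3,2,1]
At step 7: evicted page 5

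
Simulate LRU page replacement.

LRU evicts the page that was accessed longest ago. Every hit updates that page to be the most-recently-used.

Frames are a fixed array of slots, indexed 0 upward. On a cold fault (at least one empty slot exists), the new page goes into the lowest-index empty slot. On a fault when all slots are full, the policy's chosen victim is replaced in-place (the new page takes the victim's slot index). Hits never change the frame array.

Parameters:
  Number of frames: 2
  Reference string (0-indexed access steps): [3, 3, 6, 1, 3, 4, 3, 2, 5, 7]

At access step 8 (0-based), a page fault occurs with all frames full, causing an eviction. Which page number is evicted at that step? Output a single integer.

Answer: 3

Derivation:
Step 0: ref 3 -> FAULT, frames=[3,-]
Step 1: ref 3 -> HIT, frames=[3,-]
Step 2: ref 6 -> FAULT, frames=[3,6]
Step 3: ref 1 -> FAULT, evict 3, frames=[1,6]
Step 4: ref 3 -> FAULT, evict 6, frames=[1,3]
Step 5: ref 4 -> FAULT, evict 1, frames=[4,3]
Step 6: ref 3 -> HIT, frames=[4,3]
Step 7: ref 2 -> FAULT, evict 4, frames=[2,3]
Step 8: ref 5 -> FAULT, evict 3, frames=[2,5]
At step 8: evicted page 3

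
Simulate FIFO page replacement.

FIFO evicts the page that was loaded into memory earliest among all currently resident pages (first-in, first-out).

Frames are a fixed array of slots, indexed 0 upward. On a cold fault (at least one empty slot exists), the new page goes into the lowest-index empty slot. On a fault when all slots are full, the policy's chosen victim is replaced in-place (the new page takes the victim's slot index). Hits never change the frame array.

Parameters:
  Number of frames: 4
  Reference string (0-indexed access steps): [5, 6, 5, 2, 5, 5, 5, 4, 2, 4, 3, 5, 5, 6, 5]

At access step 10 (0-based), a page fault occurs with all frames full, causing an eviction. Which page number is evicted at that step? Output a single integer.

Answer: 5

Derivation:
Step 0: ref 5 -> FAULT, frames=[5,-,-,-]
Step 1: ref 6 -> FAULT, frames=[5,6,-,-]
Step 2: ref 5 -> HIT, frames=[5,6,-,-]
Step 3: ref 2 -> FAULT, frames=[5,6,2,-]
Step 4: ref 5 -> HIT, frames=[5,6,2,-]
Step 5: ref 5 -> HIT, frames=[5,6,2,-]
Step 6: ref 5 -> HIT, frames=[5,6,2,-]
Step 7: ref 4 -> FAULT, frames=[5,6,2,4]
Step 8: ref 2 -> HIT, frames=[5,6,2,4]
Step 9: ref 4 -> HIT, frames=[5,6,2,4]
Step 10: ref 3 -> FAULT, evict 5, frames=[3,6,2,4]
At step 10: evicted page 5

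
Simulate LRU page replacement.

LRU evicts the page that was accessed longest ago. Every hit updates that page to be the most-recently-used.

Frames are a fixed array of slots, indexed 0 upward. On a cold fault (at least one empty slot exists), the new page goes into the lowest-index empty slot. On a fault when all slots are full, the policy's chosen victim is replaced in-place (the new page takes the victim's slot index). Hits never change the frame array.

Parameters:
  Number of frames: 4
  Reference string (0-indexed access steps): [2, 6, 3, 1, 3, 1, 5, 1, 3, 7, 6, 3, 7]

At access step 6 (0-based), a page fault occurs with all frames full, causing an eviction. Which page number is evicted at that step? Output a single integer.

Answer: 2

Derivation:
Step 0: ref 2 -> FAULT, frames=[2,-,-,-]
Step 1: ref 6 -> FAULT, frames=[2,6,-,-]
Step 2: ref 3 -> FAULT, frames=[2,6,3,-]
Step 3: ref 1 -> FAULT, frames=[2,6,3,1]
Step 4: ref 3 -> HIT, frames=[2,6,3,1]
Step 5: ref 1 -> HIT, frames=[2,6,3,1]
Step 6: ref 5 -> FAULT, evict 2, frames=[5,6,3,1]
At step 6: evicted page 2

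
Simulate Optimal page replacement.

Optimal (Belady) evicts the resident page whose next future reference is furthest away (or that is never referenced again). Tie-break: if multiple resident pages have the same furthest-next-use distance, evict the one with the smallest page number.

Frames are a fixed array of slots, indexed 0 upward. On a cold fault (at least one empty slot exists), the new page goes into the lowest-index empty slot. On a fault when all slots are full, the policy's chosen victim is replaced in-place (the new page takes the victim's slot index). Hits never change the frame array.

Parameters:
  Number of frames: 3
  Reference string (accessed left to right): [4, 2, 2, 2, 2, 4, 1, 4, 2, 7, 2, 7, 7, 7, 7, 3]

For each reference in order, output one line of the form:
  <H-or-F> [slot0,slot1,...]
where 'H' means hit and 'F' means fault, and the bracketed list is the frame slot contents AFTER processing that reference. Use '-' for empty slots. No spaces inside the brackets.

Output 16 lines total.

F [4,-,-]
F [4,2,-]
H [4,2,-]
H [4,2,-]
H [4,2,-]
H [4,2,-]
F [4,2,1]
H [4,2,1]
H [4,2,1]
F [4,2,7]
H [4,2,7]
H [4,2,7]
H [4,2,7]
H [4,2,7]
H [4,2,7]
F [4,3,7]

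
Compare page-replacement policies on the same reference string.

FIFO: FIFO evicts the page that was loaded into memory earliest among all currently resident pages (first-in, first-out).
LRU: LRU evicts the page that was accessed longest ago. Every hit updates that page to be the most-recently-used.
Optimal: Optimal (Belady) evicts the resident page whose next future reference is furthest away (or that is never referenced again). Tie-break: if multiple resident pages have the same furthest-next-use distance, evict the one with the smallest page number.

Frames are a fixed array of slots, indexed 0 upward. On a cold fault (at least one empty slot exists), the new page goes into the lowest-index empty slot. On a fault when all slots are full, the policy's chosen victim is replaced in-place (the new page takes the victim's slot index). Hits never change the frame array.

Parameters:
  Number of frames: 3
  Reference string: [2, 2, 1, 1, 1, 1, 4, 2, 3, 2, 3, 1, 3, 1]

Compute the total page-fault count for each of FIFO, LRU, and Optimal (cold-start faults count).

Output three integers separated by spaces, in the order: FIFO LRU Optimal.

Answer: 6 5 4

Derivation:
--- FIFO ---
  step 0: ref 2 -> FAULT, frames=[2,-,-] (faults so far: 1)
  step 1: ref 2 -> HIT, frames=[2,-,-] (faults so far: 1)
  step 2: ref 1 -> FAULT, frames=[2,1,-] (faults so far: 2)
  step 3: ref 1 -> HIT, frames=[2,1,-] (faults so far: 2)
  step 4: ref 1 -> HIT, frames=[2,1,-] (faults so far: 2)
  step 5: ref 1 -> HIT, frames=[2,1,-] (faults so far: 2)
  step 6: ref 4 -> FAULT, frames=[2,1,4] (faults so far: 3)
  step 7: ref 2 -> HIT, frames=[2,1,4] (faults so far: 3)
  step 8: ref 3 -> FAULT, evict 2, frames=[3,1,4] (faults so far: 4)
  step 9: ref 2 -> FAULT, evict 1, frames=[3,2,4] (faults so far: 5)
  step 10: ref 3 -> HIT, frames=[3,2,4] (faults so far: 5)
  step 11: ref 1 -> FAULT, evict 4, frames=[3,2,1] (faults so far: 6)
  step 12: ref 3 -> HIT, frames=[3,2,1] (faults so far: 6)
  step 13: ref 1 -> HIT, frames=[3,2,1] (faults so far: 6)
  FIFO total faults: 6
--- LRU ---
  step 0: ref 2 -> FAULT, frames=[2,-,-] (faults so far: 1)
  step 1: ref 2 -> HIT, frames=[2,-,-] (faults so far: 1)
  step 2: ref 1 -> FAULT, frames=[2,1,-] (faults so far: 2)
  step 3: ref 1 -> HIT, frames=[2,1,-] (faults so far: 2)
  step 4: ref 1 -> HIT, frames=[2,1,-] (faults so far: 2)
  step 5: ref 1 -> HIT, frames=[2,1,-] (faults so far: 2)
  step 6: ref 4 -> FAULT, frames=[2,1,4] (faults so far: 3)
  step 7: ref 2 -> HIT, frames=[2,1,4] (faults so far: 3)
  step 8: ref 3 -> FAULT, evict 1, frames=[2,3,4] (faults so far: 4)
  step 9: ref 2 -> HIT, frames=[2,3,4] (faults so far: 4)
  step 10: ref 3 -> HIT, frames=[2,3,4] (faults so far: 4)
  step 11: ref 1 -> FAULT, evict 4, frames=[2,3,1] (faults so far: 5)
  step 12: ref 3 -> HIT, frames=[2,3,1] (faults so far: 5)
  step 13: ref 1 -> HIT, frames=[2,3,1] (faults so far: 5)
  LRU total faults: 5
--- Optimal ---
  step 0: ref 2 -> FAULT, frames=[2,-,-] (faults so far: 1)
  step 1: ref 2 -> HIT, frames=[2,-,-] (faults so far: 1)
  step 2: ref 1 -> FAULT, frames=[2,1,-] (faults so far: 2)
  step 3: ref 1 -> HIT, frames=[2,1,-] (faults so far: 2)
  step 4: ref 1 -> HIT, frames=[2,1,-] (faults so far: 2)
  step 5: ref 1 -> HIT, frames=[2,1,-] (faults so far: 2)
  step 6: ref 4 -> FAULT, frames=[2,1,4] (faults so far: 3)
  step 7: ref 2 -> HIT, frames=[2,1,4] (faults so far: 3)
  step 8: ref 3 -> FAULT, evict 4, frames=[2,1,3] (faults so far: 4)
  step 9: ref 2 -> HIT, frames=[2,1,3] (faults so far: 4)
  step 10: ref 3 -> HIT, frames=[2,1,3] (faults so far: 4)
  step 11: ref 1 -> HIT, frames=[2,1,3] (faults so far: 4)
  step 12: ref 3 -> HIT, frames=[2,1,3] (faults so far: 4)
  step 13: ref 1 -> HIT, frames=[2,1,3] (faults so far: 4)
  Optimal total faults: 4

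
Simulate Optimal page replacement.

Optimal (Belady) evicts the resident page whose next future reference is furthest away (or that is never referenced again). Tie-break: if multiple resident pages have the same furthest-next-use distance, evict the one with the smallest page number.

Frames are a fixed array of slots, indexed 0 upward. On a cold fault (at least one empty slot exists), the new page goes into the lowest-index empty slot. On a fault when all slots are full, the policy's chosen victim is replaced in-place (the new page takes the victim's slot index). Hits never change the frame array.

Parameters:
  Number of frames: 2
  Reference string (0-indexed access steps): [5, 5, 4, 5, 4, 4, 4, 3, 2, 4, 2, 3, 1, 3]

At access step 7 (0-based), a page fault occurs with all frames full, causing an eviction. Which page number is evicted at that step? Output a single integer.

Step 0: ref 5 -> FAULT, frames=[5,-]
Step 1: ref 5 -> HIT, frames=[5,-]
Step 2: ref 4 -> FAULT, frames=[5,4]
Step 3: ref 5 -> HIT, frames=[5,4]
Step 4: ref 4 -> HIT, frames=[5,4]
Step 5: ref 4 -> HIT, frames=[5,4]
Step 6: ref 4 -> HIT, frames=[5,4]
Step 7: ref 3 -> FAULT, evict 5, frames=[3,4]
At step 7: evicted page 5

Answer: 5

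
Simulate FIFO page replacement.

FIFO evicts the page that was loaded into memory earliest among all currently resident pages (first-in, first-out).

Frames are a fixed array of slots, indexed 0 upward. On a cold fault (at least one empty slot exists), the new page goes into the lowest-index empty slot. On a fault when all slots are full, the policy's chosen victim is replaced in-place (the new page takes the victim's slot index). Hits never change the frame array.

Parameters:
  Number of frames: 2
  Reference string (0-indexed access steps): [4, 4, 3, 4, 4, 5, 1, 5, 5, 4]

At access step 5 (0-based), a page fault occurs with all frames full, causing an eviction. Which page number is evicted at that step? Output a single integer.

Step 0: ref 4 -> FAULT, frames=[4,-]
Step 1: ref 4 -> HIT, frames=[4,-]
Step 2: ref 3 -> FAULT, frames=[4,3]
Step 3: ref 4 -> HIT, frames=[4,3]
Step 4: ref 4 -> HIT, frames=[4,3]
Step 5: ref 5 -> FAULT, evict 4, frames=[5,3]
At step 5: evicted page 4

Answer: 4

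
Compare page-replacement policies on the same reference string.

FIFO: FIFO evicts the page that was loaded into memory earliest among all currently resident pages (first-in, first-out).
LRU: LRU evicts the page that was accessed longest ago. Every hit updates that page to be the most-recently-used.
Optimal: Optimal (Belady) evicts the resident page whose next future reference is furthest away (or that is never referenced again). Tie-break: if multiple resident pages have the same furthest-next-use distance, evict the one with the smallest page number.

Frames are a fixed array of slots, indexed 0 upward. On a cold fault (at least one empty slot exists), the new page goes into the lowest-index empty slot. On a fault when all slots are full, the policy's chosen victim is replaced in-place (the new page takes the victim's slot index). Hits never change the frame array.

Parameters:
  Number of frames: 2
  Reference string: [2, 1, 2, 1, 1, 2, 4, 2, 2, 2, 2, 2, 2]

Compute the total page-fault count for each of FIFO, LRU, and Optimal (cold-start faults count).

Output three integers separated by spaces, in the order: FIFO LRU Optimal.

Answer: 4 3 3

Derivation:
--- FIFO ---
  step 0: ref 2 -> FAULT, frames=[2,-] (faults so far: 1)
  step 1: ref 1 -> FAULT, frames=[2,1] (faults so far: 2)
  step 2: ref 2 -> HIT, frames=[2,1] (faults so far: 2)
  step 3: ref 1 -> HIT, frames=[2,1] (faults so far: 2)
  step 4: ref 1 -> HIT, frames=[2,1] (faults so far: 2)
  step 5: ref 2 -> HIT, frames=[2,1] (faults so far: 2)
  step 6: ref 4 -> FAULT, evict 2, frames=[4,1] (faults so far: 3)
  step 7: ref 2 -> FAULT, evict 1, frames=[4,2] (faults so far: 4)
  step 8: ref 2 -> HIT, frames=[4,2] (faults so far: 4)
  step 9: ref 2 -> HIT, frames=[4,2] (faults so far: 4)
  step 10: ref 2 -> HIT, frames=[4,2] (faults so far: 4)
  step 11: ref 2 -> HIT, frames=[4,2] (faults so far: 4)
  step 12: ref 2 -> HIT, frames=[4,2] (faults so far: 4)
  FIFO total faults: 4
--- LRU ---
  step 0: ref 2 -> FAULT, frames=[2,-] (faults so far: 1)
  step 1: ref 1 -> FAULT, frames=[2,1] (faults so far: 2)
  step 2: ref 2 -> HIT, frames=[2,1] (faults so far: 2)
  step 3: ref 1 -> HIT, frames=[2,1] (faults so far: 2)
  step 4: ref 1 -> HIT, frames=[2,1] (faults so far: 2)
  step 5: ref 2 -> HIT, frames=[2,1] (faults so far: 2)
  step 6: ref 4 -> FAULT, evict 1, frames=[2,4] (faults so far: 3)
  step 7: ref 2 -> HIT, frames=[2,4] (faults so far: 3)
  step 8: ref 2 -> HIT, frames=[2,4] (faults so far: 3)
  step 9: ref 2 -> HIT, frames=[2,4] (faults so far: 3)
  step 10: ref 2 -> HIT, frames=[2,4] (faults so far: 3)
  step 11: ref 2 -> HIT, frames=[2,4] (faults so far: 3)
  step 12: ref 2 -> HIT, frames=[2,4] (faults so far: 3)
  LRU total faults: 3
--- Optimal ---
  step 0: ref 2 -> FAULT, frames=[2,-] (faults so far: 1)
  step 1: ref 1 -> FAULT, frames=[2,1] (faults so far: 2)
  step 2: ref 2 -> HIT, frames=[2,1] (faults so far: 2)
  step 3: ref 1 -> HIT, frames=[2,1] (faults so far: 2)
  step 4: ref 1 -> HIT, frames=[2,1] (faults so far: 2)
  step 5: ref 2 -> HIT, frames=[2,1] (faults so far: 2)
  step 6: ref 4 -> FAULT, evict 1, frames=[2,4] (faults so far: 3)
  step 7: ref 2 -> HIT, frames=[2,4] (faults so far: 3)
  step 8: ref 2 -> HIT, frames=[2,4] (faults so far: 3)
  step 9: ref 2 -> HIT, frames=[2,4] (faults so far: 3)
  step 10: ref 2 -> HIT, frames=[2,4] (faults so far: 3)
  step 11: ref 2 -> HIT, frames=[2,4] (faults so far: 3)
  step 12: ref 2 -> HIT, frames=[2,4] (faults so far: 3)
  Optimal total faults: 3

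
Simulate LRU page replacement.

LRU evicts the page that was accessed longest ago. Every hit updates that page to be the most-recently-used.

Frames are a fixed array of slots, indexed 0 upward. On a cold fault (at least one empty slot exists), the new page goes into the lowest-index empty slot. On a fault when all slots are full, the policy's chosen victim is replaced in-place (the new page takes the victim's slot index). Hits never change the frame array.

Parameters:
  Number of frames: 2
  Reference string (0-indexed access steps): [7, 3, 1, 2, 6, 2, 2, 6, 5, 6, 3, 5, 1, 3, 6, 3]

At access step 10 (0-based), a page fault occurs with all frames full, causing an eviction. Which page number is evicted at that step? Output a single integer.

Answer: 5

Derivation:
Step 0: ref 7 -> FAULT, frames=[7,-]
Step 1: ref 3 -> FAULT, frames=[7,3]
Step 2: ref 1 -> FAULT, evict 7, frames=[1,3]
Step 3: ref 2 -> FAULT, evict 3, frames=[1,2]
Step 4: ref 6 -> FAULT, evict 1, frames=[6,2]
Step 5: ref 2 -> HIT, frames=[6,2]
Step 6: ref 2 -> HIT, frames=[6,2]
Step 7: ref 6 -> HIT, frames=[6,2]
Step 8: ref 5 -> FAULT, evict 2, frames=[6,5]
Step 9: ref 6 -> HIT, frames=[6,5]
Step 10: ref 3 -> FAULT, evict 5, frames=[6,3]
At step 10: evicted page 5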